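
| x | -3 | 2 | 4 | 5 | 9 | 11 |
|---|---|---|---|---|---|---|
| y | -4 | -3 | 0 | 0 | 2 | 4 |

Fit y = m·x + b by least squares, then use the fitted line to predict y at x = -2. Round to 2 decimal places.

From the data, Σx·x = 256, Σx = 28, Σ1 = 6.
For Mᵀy: Σx·y = 68, Σy = -1.
Eliminating b: 6·(row 1) − 28·(row 2) gives 752·m = 6·68 − 28·(-1) = 436, so m = 109/188.
Then b = ((-1) − 28·(109/188))/6 = -135/47.
At x = -2: ŷ = (109/188)·(-2) + (-135/47)·(1) = -379/94.

ŷ = -4.03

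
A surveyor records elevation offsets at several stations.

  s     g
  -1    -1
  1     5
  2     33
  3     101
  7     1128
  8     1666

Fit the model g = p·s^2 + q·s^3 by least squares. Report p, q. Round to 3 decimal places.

Compute the Gram sums: Σs^2·s^2 = 6596, Σs^2·s^3 = 49850, Σs^3·s^3 = 380588.
Right-hand side: Σs^2·g = 162941, Σs^3·g = 1242893.
AᵀA·[p, q]ᵀ = Aᵀg becomes [[6596, 49850]; [49850, 380588]]·[p, q]ᵀ = [162941, 1242893]ᵀ.
Determinant 6596·380588 − 49850² = 25335948.
p = (162941·380588 − 49850·1242893)/25335948 = 9195543/4222658; q = (6596·1242893 − 49850·162941)/25335948 = 12585563/4222658.

p = 2.178, q = 2.980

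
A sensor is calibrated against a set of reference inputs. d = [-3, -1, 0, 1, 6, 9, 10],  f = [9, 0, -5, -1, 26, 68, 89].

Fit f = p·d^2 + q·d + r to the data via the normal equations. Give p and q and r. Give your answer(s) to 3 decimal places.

p = 1.022, q = -1.151, r = -3.110

Forming XᵀX = [[17940, 1918, 228]; [1918, 228, 22]; [228, 22, 7]] and Xᵀf = [15424, 1630, 186]ᵀ gives XᵀX·[p, q, r]ᵀ = Xᵀf.
Solving the 3×3 system (Gaussian elimination) gives p = 405655/396809, q = -456574/396809, r = -1234034/396809.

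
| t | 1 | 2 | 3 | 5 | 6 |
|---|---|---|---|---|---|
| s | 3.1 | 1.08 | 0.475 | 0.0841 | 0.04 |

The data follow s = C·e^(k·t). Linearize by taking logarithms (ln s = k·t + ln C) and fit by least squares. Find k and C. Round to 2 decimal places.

Let Y = ln s. Fitting Y = k·t + ln C by least squares:
AᵀA = [[75.0000, 17.0000]; [17.0000, 5]], rhs = [-32.6400, -5.2307]ᵀ  (here Σt = 17.0000, Σ(t)² = 75.0000, Σln s = -5.2307, Σt·ln s = -32.6400).
Δ = 75.0000·5 − (17.0000)² = 86.0000; k = (-32.6400·5 − 17.0000·-5.2307)/86.0000 = -0.86370, ln C = (75.0000·-5.2307 − 17.0000·-32.6400)/86.0000 = 1.89043, so C = exp(1.89043) = 6.62224.

k = -0.86, C = 6.62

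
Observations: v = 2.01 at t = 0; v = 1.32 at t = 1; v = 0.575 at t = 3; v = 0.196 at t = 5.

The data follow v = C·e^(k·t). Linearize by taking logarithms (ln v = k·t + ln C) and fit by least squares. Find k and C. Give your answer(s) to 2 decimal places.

k = -0.46, C = 2.09

Let Y = ln v. Fitting Y = k·t + ln C by least squares:
Sums: Σt = 9.0000, Σ(t)² = 35.0000, Σln v = -1.2073, Σt·ln v = -9.5307.
Normal system: [[35.0000, 9.0000]; [9.0000, 4]]·[k, ln C]ᵀ = [-9.5307, -1.2073]ᵀ.
Solving (det = 59.0000): k = -0.46199, ln C = 0.73767, so C = exp(0.73767) = 2.09106.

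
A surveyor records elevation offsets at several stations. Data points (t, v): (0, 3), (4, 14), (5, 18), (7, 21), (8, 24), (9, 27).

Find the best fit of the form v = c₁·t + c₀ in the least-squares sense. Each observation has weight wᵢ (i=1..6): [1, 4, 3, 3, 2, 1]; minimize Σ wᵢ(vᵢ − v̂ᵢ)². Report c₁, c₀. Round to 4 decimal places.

Sums needed: Σwᵢ·t·t = 495, Σwᵢ·t = 77, Σwᵢ·1 = 14.
Right-hand side: Σwᵢ·t·v = 1562, Σwᵢ·v = 251.
AᵀWA·[c₁, c₀]ᵀ = AᵀWv becomes [[495, 77]; [77, 14]]·[c₁, c₀]ᵀ = [1562, 251]ᵀ.
Determinant 495·14 − 77² = 1001.
c₁ = (1562·14 − 77·251)/1001 = 33/13; c₀ = (495·251 − 77·1562)/1001 = 361/91.

c₁ = 2.5385, c₀ = 3.9670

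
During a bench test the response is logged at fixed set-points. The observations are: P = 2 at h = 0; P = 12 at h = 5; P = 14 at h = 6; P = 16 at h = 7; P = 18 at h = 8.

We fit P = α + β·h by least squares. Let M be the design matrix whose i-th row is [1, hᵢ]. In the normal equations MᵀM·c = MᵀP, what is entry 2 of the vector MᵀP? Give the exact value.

400

Entry 2 ↔ basis h, so (MᵀP)_{2} = Σᵢ (h)·Pᵢ = (0)·(2) + (5)·(12) + (6)·(14) + (7)·(16) + (8)·(18) = 400.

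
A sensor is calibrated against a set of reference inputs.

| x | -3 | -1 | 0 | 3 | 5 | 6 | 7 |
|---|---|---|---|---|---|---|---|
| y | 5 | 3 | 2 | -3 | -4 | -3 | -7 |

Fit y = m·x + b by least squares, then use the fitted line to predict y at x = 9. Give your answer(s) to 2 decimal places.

ŷ = -8.27

Sums needed: Σx·x = 129, Σx = 17, Σ1 = 7.
Right-hand side: Σx·y = -114, Σy = -7.
Normal equations: [[129, 17]; [17, 7]]·[m, b]ᵀ = [-114, -7]ᵀ.
Eliminating b: 7·(row 1) − 17·(row 2) gives 614·m = 7·(-114) − 17·(-7) = -679, so m = -679/614.
Then b = ((-7) − 17·(-679/614))/7 = 1035/614.
At x = 9: ŷ = (-679/614)·(9) + (1035/614)·(1) = -2538/307.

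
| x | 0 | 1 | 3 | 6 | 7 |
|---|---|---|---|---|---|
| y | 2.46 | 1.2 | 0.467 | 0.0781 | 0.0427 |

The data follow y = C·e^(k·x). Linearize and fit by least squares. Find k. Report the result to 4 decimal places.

Let Y = ln y. Fitting Y = k·x + ln C by least squares:
Sums: Σx = 17.0000, Σ(x)² = 95.0000, Σln y = -5.3823, Σx·ln y = -39.4754.
Normal system: [[95.0000, 17.0000]; [17.0000, 5]]·[k, ln C]ᵀ = [-39.4754, -5.3823]ᵀ.
Solving (det = 186.0000): k = -0.56924, ln C = 0.85896.

k = -0.5692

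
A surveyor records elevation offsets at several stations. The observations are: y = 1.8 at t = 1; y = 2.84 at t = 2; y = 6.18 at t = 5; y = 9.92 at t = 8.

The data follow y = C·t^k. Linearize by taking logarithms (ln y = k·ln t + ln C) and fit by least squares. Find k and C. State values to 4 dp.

k = 0.8210, C = 1.7117

Taking logs, ln y = k·ln t + ln C, so regress ln y on ln t.
Over the data: Σln t = 4.3820, Σ(ln t)² = 7.3948, Σln y = 5.7475, Σln t·ln y = 8.4262.
Normal system: [[7.3948, 4.3820]; [4.3820, 4]]·[k, ln C]ᵀ = [8.4262, 5.7475]ᵀ.
Solving (det = 10.3771): k = 0.82097, ln C = 0.53749, so C = exp(0.53749) = 1.71171.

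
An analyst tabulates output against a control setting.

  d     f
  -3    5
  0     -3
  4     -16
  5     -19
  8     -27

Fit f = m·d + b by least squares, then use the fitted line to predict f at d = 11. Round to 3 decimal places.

Sums needed: Σd·d = 114, Σd = 14, Σ1 = 5.
For Xᵀf: Σd·f = -390, Σf = -60.
XᵀX·[m, b]ᵀ = Xᵀf becomes [[114, 14]; [14, 5]]·[m, b]ᵀ = [-390, -60]ᵀ.
det = 114·5 − 14² = 374.
m = ((-390)·5 − 14·(-60))/374 = -555/187; b = (114·(-60) − 14·(-390))/374 = -690/187.
At d = 11: f̂ = (-555/187)·(11) + (-690/187)·(1) = -6795/187.

f̂ = -36.337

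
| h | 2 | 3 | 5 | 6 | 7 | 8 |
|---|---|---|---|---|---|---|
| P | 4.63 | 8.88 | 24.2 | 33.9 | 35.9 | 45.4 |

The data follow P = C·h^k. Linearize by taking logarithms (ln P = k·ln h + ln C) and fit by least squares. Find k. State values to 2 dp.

With ln Pᵢ as the transformed response and ln hᵢ as the regressor:
AᵀA = [[15.5987, 9.2183]; [9.2183, 6]], rhs = [29.8047, 17.8224]ᵀ  (here Σln h = 9.2183, Σ(ln h)² = 15.5987, Σln P = 17.8224, Σln h·ln P = 29.8047).
Slope k = (n·Σln h·ln P − Σln h·Σln P)/(n·Σ(ln h)² − (Σln h)²) = (6·29.8047 − 9.2183·17.8224)/8.6152 = 1.68726; ln C = (Σln P − k·Σln h)/n = 0.37811.

k = 1.69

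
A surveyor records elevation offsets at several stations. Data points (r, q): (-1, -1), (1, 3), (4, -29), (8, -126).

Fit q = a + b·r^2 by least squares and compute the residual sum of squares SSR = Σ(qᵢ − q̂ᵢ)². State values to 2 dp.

From the data, Σ1 = 4, Σr^2 = 82, Σr^2·r^2 = 4354.
Right-hand side: Σq = -153, Σr^2·q = -8526.
So XᵀX·[a, b]ᵀ = Xᵀq: [[4, 82]; [82, 4354]]·[a, b]ᵀ = [-153, -8526]ᵀ.
Eliminating b: 4354·(row 1) − 82·(row 2) gives 10692·a = 4354·(-153) − 82·(-8526) = 32970, so a = 5495/1782.
Then b = ((-8526) − 82·(5495/1782))/4354 = -3593/1782.
Residuals: -614/297, 574/297, 35/198, -25/594; SSR = 4777/594.

SSR = 8.04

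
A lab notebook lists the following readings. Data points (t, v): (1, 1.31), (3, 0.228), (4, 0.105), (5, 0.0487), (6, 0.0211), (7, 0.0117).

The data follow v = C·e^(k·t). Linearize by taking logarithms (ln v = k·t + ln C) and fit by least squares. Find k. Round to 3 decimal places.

k = -0.792

Linearized form: ln v = k·t + ln C. From the 6 transformed points,
XᵀX = [[136.0000, 26.0000]; [26.0000, 6]], rhs = [-82.5788, -14.7909]ᵀ  (here Σt = 26.0000, Σ(t)² = 136.0000, Σln v = -14.7909, Σt·ln v = -82.5788).
Slope k = (n·Σt·ln v − Σt·Σln v)/(n·Σ(t)² − (Σt)²) = (6·-82.5788 − 26.0000·-14.7909)/140.0000 = -0.79221; ln C = (Σln v − k·Σt)/n = 0.96776.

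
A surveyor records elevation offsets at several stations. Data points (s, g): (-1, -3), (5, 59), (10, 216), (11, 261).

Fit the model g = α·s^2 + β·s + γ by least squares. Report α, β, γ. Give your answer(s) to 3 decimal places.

Setting ∂/∂α … = 0 gives: 25267·α + 2455·β + 247·γ = 54653;  2455·α + 247·β + 25·γ = 5329;  247·α + 25·β + 4·γ = 533.
Row-reducing yields α = 8471/4359, β = 10898/4359, γ = -10360/4359.

α = 1.943, β = 2.500, γ = -2.377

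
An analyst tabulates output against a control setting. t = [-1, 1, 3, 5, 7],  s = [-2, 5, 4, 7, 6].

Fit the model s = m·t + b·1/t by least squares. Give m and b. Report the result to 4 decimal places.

From the data, Σt·t = 85, Σt·1/t = 5, Σ1/t·1/t = 23941/11025.
Right-hand side: Σt·s = 96, Σ1/t·s = 1112/105.
AᵀA·[m, b]ᵀ = Aᵀs becomes [[85, 5]; [5, 23941/11025]]·[m, b]ᵀ = [96, 1112/105]ᵀ.
Eliminating b: (23941/11025)·(row 1) − 5·(row 2) gives (351872/2205)·m = (23941/11025)·96 − 5·(1112/105) = 190504/1225, so m = 214317/219920.
Then b = ((1112/105) − 5·(214317/219920))/(23941/11025) = 115815/43984.

m = 0.9745, b = 2.6331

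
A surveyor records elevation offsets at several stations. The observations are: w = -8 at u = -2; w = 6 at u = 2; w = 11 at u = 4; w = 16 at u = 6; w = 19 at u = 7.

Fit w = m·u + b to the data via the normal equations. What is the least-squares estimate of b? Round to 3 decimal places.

Sums needed: Σu·u = 109, Σu = 17, Σ1 = 5.
For Xᵀw: Σu·w = 301, Σw = 44.
XᵀX·[m, b]ᵀ = Xᵀw becomes [[109, 17]; [17, 5]]·[m, b]ᵀ = [301, 44]ᵀ.
Eliminating b: 5·(row 1) − 17·(row 2) gives 256·m = 5·301 − 17·44 = 757, so m = 757/256.
Then b = (44 − 17·(757/256))/5 = -321/256.

b = -1.254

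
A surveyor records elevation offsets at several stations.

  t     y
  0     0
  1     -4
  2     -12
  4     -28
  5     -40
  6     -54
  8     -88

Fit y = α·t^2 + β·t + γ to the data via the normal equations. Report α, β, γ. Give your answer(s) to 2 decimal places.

Normal-equation sums: Σt^2·t^2 = 6290, Σt^2·t = 926, Σt^2 = 146, Σt·t = 146, Σt = 26, Σ1 = 7.
For Aᵀy: Σt^2·y = -9076, Σt·y = -1368, Σy = -226.
Normal equations: [[6290, 926, 146]; [926, 146, 26]; [146, 26, 7]]·[α, β, γ]ᵀ = [-9076, -1368, -226]ᵀ.
Solving the 3×3 system (Gaussian elimination) gives α = -11201/11508, β = -36109/11508, γ = -317/959.

α = -0.97, β = -3.14, γ = -0.33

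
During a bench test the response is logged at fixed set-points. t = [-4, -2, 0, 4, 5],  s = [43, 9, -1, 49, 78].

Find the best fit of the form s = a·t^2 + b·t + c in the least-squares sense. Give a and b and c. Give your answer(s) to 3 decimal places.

a = 2.983, b = 0.834, c = -1.289

Compute the Gram sums: Σt^2·t^2 = 1153, Σt^2·t = 117, Σt^2 = 61, Σt·t = 61, Σt = 3, Σ1 = 5.
Right-hand side: Σt^2·s = 3458, Σt·s = 396, Σs = 178.
Solving the 3×3 system (Gaussian elimination) gives a = 66129/22171, b = 18498/22171, c = -28585/22171.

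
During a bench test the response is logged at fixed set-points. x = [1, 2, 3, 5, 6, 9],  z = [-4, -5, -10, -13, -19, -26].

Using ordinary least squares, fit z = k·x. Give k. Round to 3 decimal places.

Forming MᵀM = [[156]] and Mᵀz = [-457]ᵀ gives MᵀM·[k]ᵀ = Mᵀz.
k = (-457)/156 = -2.92949.

k = -2.929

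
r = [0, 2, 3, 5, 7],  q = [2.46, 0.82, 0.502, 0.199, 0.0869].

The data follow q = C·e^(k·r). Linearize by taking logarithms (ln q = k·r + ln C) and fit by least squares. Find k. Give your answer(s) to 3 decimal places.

k = -0.476

With ln qᵢ as the transformed response and rᵢ as the regressor:
AᵀA = [[87.0000, 17.0000]; [17.0000, 5]], rhs = [-27.6376, -4.0449]ᵀ  (here Σr = 17.0000, Σ(r)² = 87.0000, Σln q = -4.0449, Σr·ln q = -27.6376).
Δ = 87.0000·5 − (17.0000)² = 146.0000; k = (-27.6376·5 − 17.0000·-4.0449)/146.0000 = -0.47551, ln C = (87.0000·-4.0449 − 17.0000·-27.6376)/146.0000 = 0.80776.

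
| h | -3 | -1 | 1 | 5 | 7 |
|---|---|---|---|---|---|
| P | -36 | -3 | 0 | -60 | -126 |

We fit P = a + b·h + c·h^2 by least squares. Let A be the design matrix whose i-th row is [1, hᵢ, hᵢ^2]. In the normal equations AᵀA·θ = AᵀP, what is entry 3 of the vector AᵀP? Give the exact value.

Entry 3 ↔ basis h^2, so (AᵀP)_{3} = Σᵢ (h^2)·Pᵢ = (9)·(-36) + (1)·(-3) + (1)·(0) + (25)·(-60) + (49)·(-126) = -8001.

-8001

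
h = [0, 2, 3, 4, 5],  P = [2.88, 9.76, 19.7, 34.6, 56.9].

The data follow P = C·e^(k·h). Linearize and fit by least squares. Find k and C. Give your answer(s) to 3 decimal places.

k = 0.605, C = 2.963

Let Y = ln P. Fitting Y = k·h + ln C by least squares:
Σh = 14.0000, Σ(h)² = 54.0000, Σln P = 13.9019, Σh·ln P = 47.8803.
Equations: 54.0000·k + 14.0000·ln C = 47.8803;  14.0000·k + 5·ln C = 13.9019.
Δ = 54.0000·5 − (14.0000)² = 74.0000; k = (47.8803·5 − 14.0000·13.9019)/74.0000 = 0.60508, ln C = (54.0000·13.9019 − 14.0000·47.8803)/74.0000 = 1.08615, so C = exp(1.08615) = 2.96285.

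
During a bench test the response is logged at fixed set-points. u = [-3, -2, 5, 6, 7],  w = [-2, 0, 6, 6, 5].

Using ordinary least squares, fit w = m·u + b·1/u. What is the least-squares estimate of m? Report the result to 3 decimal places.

m = 0.997

Entries of MᵀM: Σu·u = 123, Σu·1/u = 5, Σ1/u·1/u = 9907/22050.
For Mᵀw: Σu·w = 107, Σ1/u·w = 376/105.
Normal equations: [[123, 5]; [5, 9907/22050]]·[m, b]ᵀ = [107, 376/105]ᵀ.
det = 123·(9907/22050) − 5² = 222437/7350.
m = (107·(9907/22050) − 5·(376/105))/(222437/7350) = 665249/667311; b = (123·(376/105) − 5·107)/(222437/7350) = -694890/222437.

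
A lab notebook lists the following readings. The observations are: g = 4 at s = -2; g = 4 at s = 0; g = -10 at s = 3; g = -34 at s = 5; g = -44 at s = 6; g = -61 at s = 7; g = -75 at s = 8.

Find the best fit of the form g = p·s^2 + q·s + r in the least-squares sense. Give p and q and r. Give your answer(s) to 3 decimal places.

p = -0.968, q = -2.268, r = 3.752

Normal-equation sums: Σs^2·s^2 = 8515, Σs^2·s = 1215, Σs^2 = 187, Σs·s = 187, Σs = 27, Σ1 = 7.
For Aᵀg: Σs^2·g = -10297, Σs·g = -1499, Σg = -216.
Inverting the 3×3 Gram matrix, [p, q, r]ᵀ = [-81073/83748, -63311/27916, 157091/41874]ᵀ.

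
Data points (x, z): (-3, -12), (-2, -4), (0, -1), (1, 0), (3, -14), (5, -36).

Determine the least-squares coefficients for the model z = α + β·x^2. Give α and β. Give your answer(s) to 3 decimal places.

α = 0.529, β = -1.462

Setting ∂/∂α … = 0 gives: 6·α + 48·β = -67;  48·α + 804·β = -1150.
Δ = 6·804 − 48² = 2520.
α = ((-67)·804 − 48·(-1150))/2520 = 37/70; β = (6·(-1150) − 48·(-67))/2520 = -307/210.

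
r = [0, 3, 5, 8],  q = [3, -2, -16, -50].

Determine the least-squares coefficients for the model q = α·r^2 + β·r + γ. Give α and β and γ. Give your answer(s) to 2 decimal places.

The normal equations are: 4802·α + 664·β + 98·γ = -3618;  664·α + 98·β + 16·γ = -486;  98·α + 16·β + 4·γ = -65.
Solving the 3×3 system (Gaussian elimination) gives α = -29/30, β = 277/255, γ = 105/34.

α = -0.97, β = 1.09, γ = 3.09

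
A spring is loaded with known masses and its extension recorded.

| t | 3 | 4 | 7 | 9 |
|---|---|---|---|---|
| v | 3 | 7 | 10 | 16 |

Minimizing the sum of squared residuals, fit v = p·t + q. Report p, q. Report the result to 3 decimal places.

p = 1.934, q = -2.121

Sums needed: Σt·t = 155, Σt = 23, Σ1 = 4.
For Mᵀv: Σt·v = 251, Σv = 36.
So MᵀM·[p, q]ᵀ = Mᵀv: [[155, 23]; [23, 4]]·[p, q]ᵀ = [251, 36]ᵀ.
det = 155·4 − 23² = 91.
p = (251·4 − 23·36)/91 = 176/91; q = (155·36 − 23·251)/91 = -193/91.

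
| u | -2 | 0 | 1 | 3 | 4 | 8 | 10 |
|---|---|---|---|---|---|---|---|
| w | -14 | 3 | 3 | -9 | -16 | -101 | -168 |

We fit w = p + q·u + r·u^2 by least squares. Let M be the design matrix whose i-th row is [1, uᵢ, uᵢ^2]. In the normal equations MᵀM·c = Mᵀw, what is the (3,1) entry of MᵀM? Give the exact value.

194

Row 3 ↔ basis u^2, column 1 ↔ basis 1, so (MᵀM)_{3,1} = Σᵢ u^2 = (4)·(1) + (0)·(1) + (1)·(1) + (9)·(1) + (16)·(1) + (64)·(1) + (100)·(1) = 194.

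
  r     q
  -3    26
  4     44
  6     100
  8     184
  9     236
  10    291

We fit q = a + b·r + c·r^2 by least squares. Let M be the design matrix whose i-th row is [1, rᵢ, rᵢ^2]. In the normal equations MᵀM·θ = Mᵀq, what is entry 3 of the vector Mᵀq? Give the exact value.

64530

Entry 3 ↔ basis r^2, so (Mᵀq)_{3} = Σᵢ (r^2)·qᵢ = (9)·(26) + (16)·(44) + (36)·(100) + (64)·(184) + (81)·(236) + (100)·(291) = 64530.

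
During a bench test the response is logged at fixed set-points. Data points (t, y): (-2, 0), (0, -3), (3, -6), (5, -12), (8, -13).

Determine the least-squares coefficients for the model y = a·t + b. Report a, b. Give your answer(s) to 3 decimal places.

From the data, Σt·t = 102, Σt = 14, Σ1 = 5.
Moment sums: Σt·y = -182, Σy = -34.
Normal equations: [[102, 14]; [14, 5]]·[a, b]ᵀ = [-182, -34]ᵀ.
Δ = 102·5 − 14² = 314.
a = ((-182)·5 − 14·(-34))/314 = -217/157; b = (102·(-34) − 14·(-182))/314 = -460/157.

a = -1.382, b = -2.930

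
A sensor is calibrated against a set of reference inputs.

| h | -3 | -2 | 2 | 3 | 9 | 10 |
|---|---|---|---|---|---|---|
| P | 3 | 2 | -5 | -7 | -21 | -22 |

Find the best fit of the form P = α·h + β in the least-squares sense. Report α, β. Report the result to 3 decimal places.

α = -2.007, β = -1.978

Sums needed: Σh·h = 207, Σh = 19, Σ1 = 6.
For MᵀP: Σh·P = -453, ΣP = -50.
Δ = 207·6 − 19² = 881.
α = ((-453)·6 − 19·(-50))/881 = -1768/881; β = (207·(-50) − 19·(-453))/881 = -1743/881.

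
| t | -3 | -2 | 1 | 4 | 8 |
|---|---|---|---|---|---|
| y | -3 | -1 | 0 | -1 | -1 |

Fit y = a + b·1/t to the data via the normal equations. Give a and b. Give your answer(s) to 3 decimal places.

a = -1.339, b = 1.286

From the data, Σ1 = 5, Σ1/t = 13/24, Σ1/t·1/t = 829/576.
Right-hand side: Σy = -6, Σ1/t·y = 9/8.
MᵀM·[a, b]ᵀ = Mᵀy becomes [[5, 13/24]; [13/24, 829/576]]·[a, b]ᵀ = [-6, 9/8]ᵀ.
Determinant 5·(829/576) − (13/24)² = 497/72.
a = ((-6)·(829/576) − (13/24)·(9/8))/(497/72) = -75/56; b = (5·(9/8) − (13/24)·(-6))/(497/72) = 9/7.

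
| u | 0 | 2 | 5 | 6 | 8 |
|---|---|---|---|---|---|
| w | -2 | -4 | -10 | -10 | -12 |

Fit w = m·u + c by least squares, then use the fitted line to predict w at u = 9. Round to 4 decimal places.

Compute the Gram sums: Σu·u = 129, Σu = 21, Σ1 = 5.
For Xᵀw: Σu·w = -214, Σw = -38.
So XᵀX·[m, c]ᵀ = Xᵀw: [[129, 21]; [21, 5]]·[m, c]ᵀ = [-214, -38]ᵀ.
Δ = 129·5 − 21² = 204.
m = ((-214)·5 − 21·(-38))/204 = -4/3; c = (129·(-38) − 21·(-214))/204 = -2.
At u = 9: ŵ = (-4/3)·(9) + (-2)·(1) = -14.

ŵ = -14.0000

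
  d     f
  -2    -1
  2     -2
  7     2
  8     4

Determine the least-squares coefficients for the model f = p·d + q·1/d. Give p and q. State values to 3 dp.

MᵀM·[p, q]ᵀ = Mᵀf reads: 121·p + 4·q = 44;  4·p + (1681/3136)·q = 2/7.
det = 121·(1681/3136) − 4² = 153225/3136.
p = (44·(1681/3136) − 4·(2/7))/(153225/3136) = 1564/3405; q = (121·(2/7) − 4·44)/(153225/3136) = -9856/3405.

p = 0.459, q = -2.895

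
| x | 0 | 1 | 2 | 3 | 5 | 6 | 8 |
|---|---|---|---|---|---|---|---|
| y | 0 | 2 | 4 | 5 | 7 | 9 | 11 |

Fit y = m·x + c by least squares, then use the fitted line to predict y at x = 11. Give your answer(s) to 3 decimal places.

The normal equations are: 139·m + 25·c = 202;  25·m + 7·c = 38.
(Σx·x = 139, Σx = 25, Σ1 = 7, Σx·y = 202, Σy = 38.)
det = 139·7 − 25² = 348.
m = (202·7 − 25·38)/348 = 4/3; c = (139·38 − 25·202)/348 = 2/3.
At x = 11: ŷ = (4/3)·(11) + (2/3)·(1) = 46/3.

ŷ = 15.333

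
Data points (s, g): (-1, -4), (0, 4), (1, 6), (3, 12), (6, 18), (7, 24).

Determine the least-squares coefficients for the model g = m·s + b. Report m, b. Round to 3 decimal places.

Normal-equation sums: Σs·s = 96, Σs = 16, Σ1 = 6.
Right-hand side: Σs·g = 322, Σg = 60.
XᵀX·[m, b]ᵀ = Xᵀg becomes [[96, 16]; [16, 6]]·[m, b]ᵀ = [322, 60]ᵀ.
Determinant 96·6 − 16² = 320.
m = (322·6 − 16·60)/320 = 243/80; b = (96·60 − 16·322)/320 = 19/10.

m = 3.038, b = 1.900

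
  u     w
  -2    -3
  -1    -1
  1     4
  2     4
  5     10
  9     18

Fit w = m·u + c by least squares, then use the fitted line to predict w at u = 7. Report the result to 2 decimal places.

From the data, Σu·u = 116, Σu = 14, Σ1 = 6.
Moment sums: Σu·w = 231, Σw = 32.
So XᵀX·[m, c]ᵀ = Xᵀw: [[116, 14]; [14, 6]]·[m, c]ᵀ = [231, 32]ᵀ.
Determinant 116·6 − 14² = 500.
m = (231·6 − 14·32)/500 = 469/250; c = (116·32 − 14·231)/500 = 239/250.
At u = 7: ŵ = (469/250)·(7) + (239/250)·(1) = 1761/125.

ŵ = 14.09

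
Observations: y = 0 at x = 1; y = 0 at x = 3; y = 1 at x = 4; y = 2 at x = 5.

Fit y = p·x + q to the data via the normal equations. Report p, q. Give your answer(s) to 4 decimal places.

p = 0.4857, q = -0.8286

With design matrix M, MᵀM = [[51, 13]; [13, 4]] and Mᵀy = [14, 3]ᵀ.
det = 51·4 − 13² = 35.
p = (14·4 − 13·3)/35 = 17/35; q = (51·3 − 13·14)/35 = -29/35.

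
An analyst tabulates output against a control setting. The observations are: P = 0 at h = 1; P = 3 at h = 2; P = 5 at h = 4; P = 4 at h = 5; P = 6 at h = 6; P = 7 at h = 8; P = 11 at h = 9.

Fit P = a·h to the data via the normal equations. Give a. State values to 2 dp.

a = 1.04

Normal-equation sums: Σh·h = 227.
Right-hand side: Σh·P = 237.
So AᵀA·[a]ᵀ = AᵀP: [[227]]·[a]ᵀ = [237]ᵀ.
a = 237/227 = 1.04405.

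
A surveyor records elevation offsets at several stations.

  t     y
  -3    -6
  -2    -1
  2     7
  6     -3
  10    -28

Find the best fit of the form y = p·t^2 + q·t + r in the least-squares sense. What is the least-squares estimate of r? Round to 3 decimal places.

r = 4.782

Normal-equation sums: Σt^2·t^2 = 11409, Σt^2·t = 1189, Σt^2 = 153, Σt·t = 153, Σt = 13, Σ1 = 5.
And Σt^2·y = -2938, Σt·y = -264, Σy = -31.
Normal equations: [[11409, 1189, 153]; [1189, 153, 13]; [153, 13, 5]]·[p, q, r]ᵀ = [-2938, -264, -31]ᵀ.
Solving the 3×3 system (Gaussian elimination) gives p = -8217/15704, q = 30379/15704, r = 37545/7852.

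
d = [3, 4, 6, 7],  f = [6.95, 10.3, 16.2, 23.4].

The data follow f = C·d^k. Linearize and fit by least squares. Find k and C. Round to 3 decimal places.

Let Y = ln f. Fitting Y = k·ln d + ln C by least squares:
AᵀA = [[10.1257, 6.2226]; [6.2226, 4]], rhs = [16.4880, 10.2086]ᵀ  (here Σln d = 6.2226, Σ(ln d)² = 10.1257, Σln f = 10.2086, Σln d·ln f = 16.4880).
Slope k = (n·Σln d·ln f − Σln d·Σln f)/(n·Σ(ln d)² − (Σln d)²) = (4·16.4880 − 6.2226·10.2086)/1.7825 = 1.36211; ln C = (Σln f − k·Σln d)/n = 0.43321, so C = exp(0.43321) = 1.54219.

k = 1.362, C = 1.542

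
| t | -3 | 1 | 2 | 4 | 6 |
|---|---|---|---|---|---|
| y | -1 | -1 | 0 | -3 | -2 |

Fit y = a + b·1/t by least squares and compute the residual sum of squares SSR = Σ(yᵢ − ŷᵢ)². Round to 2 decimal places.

Entries of XᵀX: Σ1 = 5, Σ1/t = 19/12, Σ1/t·1/t = 209/144.
Right-hand side: Σy = -7, Σ1/t·y = -7/4.
XᵀX·[a, b]ᵀ = Xᵀy becomes [[5, 19/12]; [19/12, 209/144]]·[a, b]ᵀ = [-7, -7/4]ᵀ.
det = 5·(209/144) − (19/12)² = 19/4.
a = ((-7)·(209/144) − (19/12)·(-7/4))/(19/4) = -14/9; b = (5·(-7/4) − (19/12)·(-7))/(19/4) = 28/57.
Residuals: 41/57, 11/171, 224/171, -268/171, -10/19; SSR = 850/171.

SSR = 4.97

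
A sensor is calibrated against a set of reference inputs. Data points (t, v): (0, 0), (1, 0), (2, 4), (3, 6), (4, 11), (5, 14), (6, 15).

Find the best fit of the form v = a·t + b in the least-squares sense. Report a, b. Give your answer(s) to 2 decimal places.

a = 2.86, b = -1.43

Compute the Gram sums: Σt·t = 91, Σt = 21, Σ1 = 7.
Moment sums: Σt·v = 230, Σv = 50.
AᵀA·[a, b]ᵀ = Aᵀv becomes [[91, 21]; [21, 7]]·[a, b]ᵀ = [230, 50]ᵀ.
Δ = 91·7 − 21² = 196.
a = (230·7 − 21·50)/196 = 20/7; b = (91·50 − 21·230)/196 = -10/7.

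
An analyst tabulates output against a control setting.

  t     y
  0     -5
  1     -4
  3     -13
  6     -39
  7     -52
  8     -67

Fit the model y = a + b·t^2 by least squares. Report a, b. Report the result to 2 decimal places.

From the data, Σ1 = 6, Σt^2 = 159, Σt^2·t^2 = 7875.
Moment sums: Σy = -180, Σt^2·y = -8361.
So XᵀX·[a, b]ᵀ = Xᵀy: [[6, 159]; [159, 7875]]·[a, b]ᵀ = [-180, -8361]ᵀ.
Eliminating b: 7875·(row 1) − 159·(row 2) gives 21969·a = 7875·(-180) − 159·(-8361) = -88101, so a = -9789/2441.
Then b = ((-8361) − 159·(-9789/2441))/7875 = -2394/2441.

a = -4.01, b = -0.98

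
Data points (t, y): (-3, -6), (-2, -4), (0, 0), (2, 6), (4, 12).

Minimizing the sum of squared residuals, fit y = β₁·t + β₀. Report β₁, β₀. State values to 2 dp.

Forming MᵀM = [[33, 1]; [1, 5]] and Mᵀy = [86, 8]ᵀ gives MᵀM·[β₁, β₀]ᵀ = Mᵀy.
Eliminating β₀: 5·(row 1) − 1·(row 2) gives 164·β₁ = 5·86 − 1·8 = 422, so β₁ = 211/82.
Then β₀ = (8 − 1·(211/82))/5 = 89/82.

β₁ = 2.57, β₀ = 1.09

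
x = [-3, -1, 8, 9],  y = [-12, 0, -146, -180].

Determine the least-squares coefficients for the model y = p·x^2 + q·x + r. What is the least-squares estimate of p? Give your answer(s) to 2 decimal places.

p = -1.97

Compute the Gram sums: Σx^2·x^2 = 10739, Σx^2·x = 1213, Σx^2 = 155, Σx·x = 155, Σx = 13, Σ1 = 4.
Right-hand side: Σx^2·y = -24032, Σx·y = -2752, Σy = -338.
AᵀA·[p, q, r]ᵀ = Aᵀy becomes [[10739, 1213, 155]; [1213, 155, 13]; [155, 13, 4]]·[p, q, r]ᵀ = [-24032, -2752, -338]ᵀ.
Row-reducing yields p = -3340/1699, q = -3906/1699, r = -1446/1699.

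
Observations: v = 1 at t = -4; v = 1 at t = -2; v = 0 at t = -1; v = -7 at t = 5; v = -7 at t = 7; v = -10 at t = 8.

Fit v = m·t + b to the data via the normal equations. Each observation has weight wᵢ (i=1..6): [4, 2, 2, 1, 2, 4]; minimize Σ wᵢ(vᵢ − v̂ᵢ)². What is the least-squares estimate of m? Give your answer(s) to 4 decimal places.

The normal system AᵀWA·[m, b]ᵀ = AᵀWv is [[453, 29]; [29, 15]]·[m, b]ᵀ = [-473, -55]ᵀ.
det = 453·15 − 29² = 5954.
m = ((-473)·15 − 29·(-55))/5954 = -2750/2977; b = (453·(-55) − 29·(-473))/5954 = -5599/2977.

m = -0.9237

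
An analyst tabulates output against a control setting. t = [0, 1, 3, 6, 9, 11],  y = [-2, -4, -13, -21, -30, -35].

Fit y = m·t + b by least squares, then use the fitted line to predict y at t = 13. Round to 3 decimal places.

Normal-equation sums: Σt·t = 248, Σt = 30, Σ1 = 6.
For Mᵀy: Σt·y = -824, Σy = -105.
MᵀM·[m, b]ᵀ = Mᵀy becomes [[248, 30]; [30, 6]]·[m, b]ᵀ = [-824, -105]ᵀ.
Eliminating b: 6·(row 1) − 30·(row 2) gives 588·m = 6·(-824) − 30·(-105) = -1794, so m = -299/98.
Then b = ((-105) − 30·(-299/98))/6 = -110/49.
At t = 13: ŷ = (-299/98)·(13) + (-110/49)·(1) = -4107/98.

ŷ = -41.908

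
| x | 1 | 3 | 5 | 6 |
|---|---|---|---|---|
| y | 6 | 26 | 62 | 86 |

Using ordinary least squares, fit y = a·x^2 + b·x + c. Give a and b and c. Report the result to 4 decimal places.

Setting ∂/∂a … = 0 gives: 2003·a + 369·b + 71·c = 4886;  369·a + 71·b + 15·c = 910;  71·a + 15·b + 4·c = 180.
(Σx^2·x^2 = 2003, Σx^2·x = 369, Σx^2 = 71, Σx·x = 71, Σx = 15, Σ1 = 4, Σx^2·y = 4886, Σx·y = 910, Σy = 180.)
Row-reducing yields a = 2, b = 2, c = 2.

a = 2.0000, b = 2.0000, c = 2.0000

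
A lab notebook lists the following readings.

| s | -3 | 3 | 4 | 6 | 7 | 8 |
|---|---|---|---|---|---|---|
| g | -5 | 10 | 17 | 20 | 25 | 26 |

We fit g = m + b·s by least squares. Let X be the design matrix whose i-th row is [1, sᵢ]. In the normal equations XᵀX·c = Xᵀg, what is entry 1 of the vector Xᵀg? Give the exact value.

Entry 1 ↔ basis 1, so (Xᵀg)_{1} = Σᵢ gᵢ = (1)·(-5) + (1)·(10) + (1)·(17) + (1)·(20) + (1)·(25) + (1)·(26) = 93.

93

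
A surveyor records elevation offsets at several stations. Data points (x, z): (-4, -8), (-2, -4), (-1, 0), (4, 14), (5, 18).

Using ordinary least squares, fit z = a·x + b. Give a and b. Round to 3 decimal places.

Entries of MᵀM: Σx·x = 62, Σx = 2, Σ1 = 5.
Right-hand side: Σx·z = 186, Σz = 20.
MᵀM·[a, b]ᵀ = Mᵀz becomes [[62, 2]; [2, 5]]·[a, b]ᵀ = [186, 20]ᵀ.
Determinant 62·5 − 2² = 306.
a = (186·5 − 2·20)/306 = 445/153; b = (62·20 − 2·186)/306 = 434/153.

a = 2.908, b = 2.837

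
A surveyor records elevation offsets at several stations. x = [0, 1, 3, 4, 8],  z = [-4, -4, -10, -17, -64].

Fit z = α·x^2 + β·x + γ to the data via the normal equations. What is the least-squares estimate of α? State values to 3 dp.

α = -1.080

Entries of AᵀA: Σx^2·x^2 = 4434, Σx^2·x = 604, Σx^2 = 90, Σx·x = 90, Σx = 16, Σ1 = 5.
Right-hand side: Σx^2·z = -4462, Σx·z = -614, Σz = -99.
AᵀA·[α, β, γ]ᵀ = Aᵀz becomes [[4434, 604, 90]; [604, 90, 16]; [90, 16, 5]]·[α, β, γ]ᵀ = [-4462, -614, -99]ᵀ.
Inverting the 3×3 Gram matrix, [α, β, γ]ᵀ = [-12586/11659, 13199/11659, -46537/11659]ᵀ.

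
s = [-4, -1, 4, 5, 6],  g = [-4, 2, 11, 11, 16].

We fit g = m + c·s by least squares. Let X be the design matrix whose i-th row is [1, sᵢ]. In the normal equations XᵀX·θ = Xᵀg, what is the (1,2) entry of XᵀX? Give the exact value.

Row 1 ↔ basis 1, column 2 ↔ basis s, so (XᵀX)_{1,2} = Σᵢ s = (1)·(-4) + (1)·(-1) + (1)·(4) + (1)·(5) + (1)·(6) = 10.

10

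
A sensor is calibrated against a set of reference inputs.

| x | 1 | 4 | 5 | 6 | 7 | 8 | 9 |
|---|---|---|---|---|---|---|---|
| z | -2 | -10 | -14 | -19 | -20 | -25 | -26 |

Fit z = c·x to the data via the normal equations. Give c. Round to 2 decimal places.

Normal-equation sums: Σx·x = 272.
Right-hand side: Σx·z = -800.
Normal equations: [[272]]·[c]ᵀ = [-800]ᵀ.
Hence c = -800 / 272 ≈ -2.94118.

c = -2.94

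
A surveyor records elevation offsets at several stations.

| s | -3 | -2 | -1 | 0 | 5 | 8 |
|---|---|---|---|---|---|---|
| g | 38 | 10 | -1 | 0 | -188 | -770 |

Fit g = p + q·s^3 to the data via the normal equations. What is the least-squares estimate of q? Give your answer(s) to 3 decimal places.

q = -1.500

Sums needed: Σ1 = 6, Σs^3 = 601, Σs^3·s^3 = 278563.
Right-hand side: Σg = -911, Σs^3·g = -418845.
Normal equations: [[6, 601]; [601, 278563]]·[p, q]ᵀ = [-911, -418845]ᵀ.
det = 6·278563 − 601² = 1310177.
p = ((-911)·278563 − 601·(-418845))/1310177 = -2045048/1310177; q = (6·(-418845) − 601·(-911))/1310177 = -1965559/1310177.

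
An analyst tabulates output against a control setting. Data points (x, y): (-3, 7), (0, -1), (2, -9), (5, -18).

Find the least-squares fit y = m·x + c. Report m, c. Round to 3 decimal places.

m = -3.176, c = -2.074

Sums needed: Σx·x = 38, Σx = 4, Σ1 = 4.
Right-hand side: Σx·y = -129, Σy = -21.
det = 38·4 − 4² = 136.
m = ((-129)·4 − 4·(-21))/136 = -54/17; c = (38·(-21) − 4·(-129))/136 = -141/68.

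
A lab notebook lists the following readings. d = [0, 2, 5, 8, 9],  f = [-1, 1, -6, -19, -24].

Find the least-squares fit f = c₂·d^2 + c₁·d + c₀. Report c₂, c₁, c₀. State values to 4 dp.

With design matrix M, MᵀM = [[11298, 1374, 174]; [1374, 174, 24]; [174, 24, 5]] and Mᵀf = [-3306, -396, -49]ᵀ.
Solving the 3×3 system (Gaussian elimination) gives c₂ = -5/12, c₁ = 13/12, c₀ = -1/2.

c₂ = -0.4167, c₁ = 1.0833, c₀ = -0.5000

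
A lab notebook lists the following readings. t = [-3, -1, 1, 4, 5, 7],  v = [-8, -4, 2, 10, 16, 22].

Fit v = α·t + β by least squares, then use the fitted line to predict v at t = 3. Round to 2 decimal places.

Sums needed: Σt·t = 101, Σt = 13, Σ1 = 6.
And Σt·v = 304, Σv = 38.
So XᵀX·[α, β]ᵀ = Xᵀv: [[101, 13]; [13, 6]]·[α, β]ᵀ = [304, 38]ᵀ.
Eliminating β: 6·(row 1) − 13·(row 2) gives 437·α = 6·304 − 13·38 = 1330, so α = 70/23.
Then β = (38 − 13·(70/23))/6 = -6/23.
At t = 3: v̂ = (70/23)·(3) + (-6/23)·(1) = 204/23.

v̂ = 8.87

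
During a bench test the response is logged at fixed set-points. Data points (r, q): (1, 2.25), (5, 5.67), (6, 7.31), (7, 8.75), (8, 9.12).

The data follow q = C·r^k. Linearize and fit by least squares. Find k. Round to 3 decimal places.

With ln qᵢ as the transformed response and ln rᵢ as the regressor:
AᵀA = [[13.9113, 7.4265]; [7.4265, 5]], rhs = [15.1743, 8.9149]ᵀ  (here Σln r = 7.4265, Σ(ln r)² = 13.9113, Σln q = 8.9149, Σln r·ln q = 15.1743).
Solving (det = 14.4030): k = 0.67100, ln C = 0.78634.

k = 0.671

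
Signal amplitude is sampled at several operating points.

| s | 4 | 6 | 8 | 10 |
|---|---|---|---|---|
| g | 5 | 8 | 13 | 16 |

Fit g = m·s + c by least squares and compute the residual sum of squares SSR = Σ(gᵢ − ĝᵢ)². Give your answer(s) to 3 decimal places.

Compute the Gram sums: Σs·s = 216, Σs = 28, Σ1 = 4.
For Xᵀg: Σs·g = 332, Σg = 42.
Eliminating c: 4·(row 1) − 28·(row 2) gives 80·m = 4·332 − 28·42 = 152, so m = 19/10.
Then c = (42 − 28·(19/10))/4 = -14/5.
Residuals: 1/5, -3/5, 3/5, -1/5; SSR = 4/5.

SSR = 0.800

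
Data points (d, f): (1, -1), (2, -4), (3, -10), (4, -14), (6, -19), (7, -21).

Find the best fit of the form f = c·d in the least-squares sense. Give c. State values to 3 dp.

XᵀX·[c]ᵀ = Xᵀf reads: 115·c = -356.
(Σd·d = 115, Σd·f = -356.)
Hence c = -356 / 115 ≈ -3.09565.

c = -3.096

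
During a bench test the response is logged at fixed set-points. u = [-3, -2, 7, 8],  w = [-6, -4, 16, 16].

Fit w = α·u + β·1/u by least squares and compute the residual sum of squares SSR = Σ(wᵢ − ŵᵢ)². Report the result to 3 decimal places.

SSR = 2.351

Entries of AᵀA: Σu·u = 126, Σu·1/u = 4, Σ1/u·1/u = 11209/28224.
And Σu·w = 266, Σ1/u·w = 58/7.
So AᵀA·[α, β]ᵀ = Aᵀw: [[126, 4]; [4, 11209/28224]]·[α, β]ᵀ = [266, 58/7]ᵀ.
Δ = 126·(11209/28224) − 4² = 7625/224.
α = (266·(11209/28224) − 4·(58/7))/(7625/224) = 29231/13725; β = (126·(58/7) − 4·266)/(7625/224) = -896/1525.
Residuals: 59/305, -94/2745, 3227/2745, -2648/2745; SSR = 6454/2745.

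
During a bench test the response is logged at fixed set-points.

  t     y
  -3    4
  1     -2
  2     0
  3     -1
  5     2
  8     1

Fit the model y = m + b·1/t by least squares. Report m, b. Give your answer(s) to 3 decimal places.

m = 2.029, b = -4.480

Sums needed: Σ1 = 6, Σ1/t = 73/40, Σ1/t·1/t = 22001/14400.
Right-hand side: Σy = 4, Σ1/t·y = -377/120.
Determinant 6·(22001/14400) − (73/40)² = 5603/960.
m = (4·(22001/14400) − (73/40)·(-377/120))/(5603/960) = 170567/84045; b = (6·(-377/120) − (73/40)·4)/(5603/960) = -25104/5603.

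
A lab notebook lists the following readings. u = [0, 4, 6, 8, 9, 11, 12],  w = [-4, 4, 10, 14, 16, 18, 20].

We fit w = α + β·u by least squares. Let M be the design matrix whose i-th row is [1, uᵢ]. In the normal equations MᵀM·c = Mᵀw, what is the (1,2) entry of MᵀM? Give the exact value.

50

Row 1 ↔ basis 1, column 2 ↔ basis u, so (MᵀM)_{1,2} = Σᵢ u = (1)·(0) + (1)·(4) + (1)·(6) + (1)·(8) + (1)·(9) + (1)·(11) + (1)·(12) = 50.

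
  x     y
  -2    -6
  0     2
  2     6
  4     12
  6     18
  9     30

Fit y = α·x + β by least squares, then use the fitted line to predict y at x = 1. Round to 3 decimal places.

Forming AᵀA = [[141, 19]; [19, 6]] and Aᵀy = [450, 62]ᵀ gives AᵀA·[α, β]ᵀ = Aᵀy.
det = 141·6 − 19² = 485.
α = (450·6 − 19·62)/485 = 1522/485; β = (141·62 − 19·450)/485 = 192/485.
At x = 1: ŷ = (1522/485)·(1) + (192/485)·(1) = 1714/485.

ŷ = 3.534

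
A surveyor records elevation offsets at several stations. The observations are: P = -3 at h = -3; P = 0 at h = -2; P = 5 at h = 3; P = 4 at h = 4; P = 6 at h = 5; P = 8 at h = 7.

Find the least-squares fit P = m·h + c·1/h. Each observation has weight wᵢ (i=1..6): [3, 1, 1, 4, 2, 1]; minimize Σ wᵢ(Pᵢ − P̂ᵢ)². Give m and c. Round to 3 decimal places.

Normal-equation sums: Σwᵢ·h·h = 203, Σwᵢ·h·1/h = 12, Σwᵢ·1/h·1/h = 23039/22050.
For XᵀWP: Σwᵢ·h·P = 222, Σwᵢ·1/h·P = 1282/105.
Normal equations: [[203, 12]; [12, 23039/22050]]·[m, c]ᵀ = [222, 1282/105]ᵀ.
Δ = 203·(23039/22050) − 12² = 214531/3150.
m = (222·(23039/22050) − 12·(1282/105))/(214531/3150) = 1884018/1501717; c = (203·(1282/105) − 12·222)/(214531/3150) = -584220/214531.

m = 1.255, c = -2.723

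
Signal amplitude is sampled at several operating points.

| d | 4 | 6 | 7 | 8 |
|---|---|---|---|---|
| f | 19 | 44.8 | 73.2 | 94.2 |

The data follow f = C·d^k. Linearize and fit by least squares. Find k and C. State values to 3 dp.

k = 2.342, C = 0.725

With ln fᵢ as the transformed response and ln dᵢ as the regressor:
Sums: Σln d = 7.2034, Σ(ln d)² = 13.2429, Σln f = 15.5853, Σln d·ln f = 28.7006.
Normal system: [[13.2429, 7.2034]; [7.2034, 4]]·[k, ln C]ᵀ = [28.7006, 15.5853]ᵀ.
Slope k = (n·Σln d·ln f − Σln d·Σln f)/(n·Σ(ln d)² − (Σln d)²) = (4·28.7006 − 7.2034·15.5853)/1.0824 = 2.34250; ln C = (Σln f − k·Σln d)/n = -0.32218, so C = exp(-0.32218) = 0.72457.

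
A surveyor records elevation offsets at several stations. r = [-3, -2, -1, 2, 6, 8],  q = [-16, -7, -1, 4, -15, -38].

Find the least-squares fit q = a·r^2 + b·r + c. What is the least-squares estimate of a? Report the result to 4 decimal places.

a = -1.0118

MᵀM·[a, b, c]ᵀ = Mᵀq reads: 5506·a + 700·b + 118·c = -3129;  700·a + 118·b + 10·c = -323;  118·a + 10·b + 6·c = -73.
Inverting the 3×3 Gram matrix, [a, b, c]ᵀ = [-52690/52077, 158248/52077, 92591/34718]ᵀ.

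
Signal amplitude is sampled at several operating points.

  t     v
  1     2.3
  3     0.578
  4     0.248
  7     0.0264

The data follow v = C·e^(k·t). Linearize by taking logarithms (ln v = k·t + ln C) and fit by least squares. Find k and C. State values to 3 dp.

Taking logs, ln v = k·t + ln C, so regress ln v on t.
AᵀA = [[75.0000, 15.0000]; [15.0000, 4]], rhs = [-31.8297, -4.7440]ᵀ  (here Σt = 15.0000, Σ(t)² = 75.0000, Σln v = -4.7440, Σt·ln v = -31.8297).
Δ = 75.0000·4 − (15.0000)² = 75.0000; k = (-31.8297·4 − 15.0000·-4.7440)/75.0000 = -0.74878, ln C = (75.0000·-4.7440 − 15.0000·-31.8297)/75.0000 = 1.62195, so C = exp(1.62195) = 5.06293.

k = -0.749, C = 5.063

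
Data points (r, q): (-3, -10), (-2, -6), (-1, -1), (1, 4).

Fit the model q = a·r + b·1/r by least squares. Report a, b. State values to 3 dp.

Entries of MᵀM: Σr·r = 15, Σr·1/r = 4, Σ1/r·1/r = 85/36.
Right-hand side: Σr·q = 47, Σ1/r·q = 34/3.
So MᵀM·[a, b]ᵀ = Mᵀq: [[15, 4]; [4, 85/36]]·[a, b]ᵀ = [47, 34/3]ᵀ.
Eliminating b: (85/36)·(row 1) − 4·(row 2) gives (233/12)·a = (85/36)·47 − 4·(34/3) = 2363/36, so a = 2363/699.
Then b = ((34/3) − 4·(2363/699))/(85/36) = -216/233.

a = 3.381, b = -0.927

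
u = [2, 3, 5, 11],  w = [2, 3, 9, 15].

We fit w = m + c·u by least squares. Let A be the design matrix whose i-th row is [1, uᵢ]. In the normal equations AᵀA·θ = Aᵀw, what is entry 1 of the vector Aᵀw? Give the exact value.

29

Entry 1 ↔ basis 1, so (Aᵀw)_{1} = Σᵢ wᵢ = (1)·(2) + (1)·(3) + (1)·(9) + (1)·(15) = 29.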